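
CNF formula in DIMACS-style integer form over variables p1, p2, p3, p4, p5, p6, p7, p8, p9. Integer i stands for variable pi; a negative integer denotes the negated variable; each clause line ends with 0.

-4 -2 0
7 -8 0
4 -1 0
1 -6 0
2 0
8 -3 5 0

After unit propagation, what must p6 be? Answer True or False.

Unit clause (p2) sets p2 = True.
(~p2 \/ ~p4): since p2 = True, the clause reduces to (~p4). p4 = False.
In (p4 \/ ~p1), p4 is now false; ~p1 must hold, so p1 = False.
(p1 \/ ~p6) with p1 = False leaves only ~p6, so p6 = False.

False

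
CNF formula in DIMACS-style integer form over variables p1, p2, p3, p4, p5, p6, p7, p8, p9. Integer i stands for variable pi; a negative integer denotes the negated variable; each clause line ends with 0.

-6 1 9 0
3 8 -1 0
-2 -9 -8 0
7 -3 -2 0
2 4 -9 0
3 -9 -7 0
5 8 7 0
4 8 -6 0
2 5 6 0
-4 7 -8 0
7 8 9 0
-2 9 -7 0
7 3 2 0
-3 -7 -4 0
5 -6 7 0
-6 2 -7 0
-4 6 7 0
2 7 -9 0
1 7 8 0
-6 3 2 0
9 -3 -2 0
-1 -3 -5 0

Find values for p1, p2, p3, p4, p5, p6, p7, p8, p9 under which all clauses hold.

Set p1 = False and propagate.
For the remaining variables, p2 = False, p3 = True, p4 = False, p5 = True, p6 = False, p7 = False, p8 = True, p9 = False works.
Check each clause:
  1. (p1 || !p6 || p9) — !p6 is true.
  2. (!p1 || p8 || p3) — p8 is true.
  3. (!p2 || !p8 || !p9) — !p2 is true.
  4. (!p2 || p7 || !p3) — !p2 is true.
  5. (!p9 || p4 || p2) — !p9 is true.
  6. (!p7 || !p9 || p3) — !p7 is true.
  7. (p5 || p7 || p8) — p8 is true.
  8. (!p6 || p4 || p8) — p8 is true.
  9. (p5 || p6 || p2) — p5 is true.
  10. (p7 || !p8 || !p4) — !p4 is true.
  11. (p9 || p7 || p8) — p8 is true.
  12. (!p2 || p9 || !p7) — !p7 is true.
  13. (p7 || p2 || p3) — p3 is true.
  14. (!p3 || !p4 || !p7) — !p7 is true.
  15. (p7 || p5 || !p6) — !p6 is true.
  16. (!p6 || !p7 || p2) — !p7 is true.
  17. (p6 || p7 || !p4) — !p4 is true.
  18. (p7 || p2 || !p9) — !p9 is true.
  19. (p8 || p7 || p1) — p8 is true.
  20. (p2 || !p6 || p3) — p3 is true.
  21. (!p3 || p9 || !p2) — !p2 is true.
  22. (!p3 || !p1 || !p5) — !p1 is true.

p1=F, p2=F, p3=T, p4=F, p5=T, p6=F, p7=F, p8=T, p9=F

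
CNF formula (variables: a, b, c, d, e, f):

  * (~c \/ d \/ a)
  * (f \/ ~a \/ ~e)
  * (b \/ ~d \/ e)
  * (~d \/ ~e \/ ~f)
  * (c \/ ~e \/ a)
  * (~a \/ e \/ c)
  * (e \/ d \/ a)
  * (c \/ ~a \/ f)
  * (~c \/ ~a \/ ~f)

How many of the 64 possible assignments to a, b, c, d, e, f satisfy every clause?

11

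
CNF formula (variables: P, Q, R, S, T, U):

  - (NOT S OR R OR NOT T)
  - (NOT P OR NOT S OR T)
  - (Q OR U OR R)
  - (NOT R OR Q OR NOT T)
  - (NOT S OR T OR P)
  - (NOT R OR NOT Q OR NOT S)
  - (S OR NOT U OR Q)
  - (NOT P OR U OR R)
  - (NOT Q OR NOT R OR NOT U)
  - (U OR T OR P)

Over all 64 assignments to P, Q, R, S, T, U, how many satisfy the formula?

Case analysis on R and Q:
  R=T, Q=T: remaining (P,S,T,U) ∈ {(F,F,T,F); (T,F,F,F); (T,F,T,F)} — 3.
  R=T, Q=F: remaining (P,S,T,U) ∈ {(T,F,F,F)} — 1.
  R=F, Q=T: 5 of the 16 assignments to (P,S,T,U) work.
  R=F, Q=F: a clause becomes empty — 0.
Total: 3 + 1 + 5 + 0 = 9.

9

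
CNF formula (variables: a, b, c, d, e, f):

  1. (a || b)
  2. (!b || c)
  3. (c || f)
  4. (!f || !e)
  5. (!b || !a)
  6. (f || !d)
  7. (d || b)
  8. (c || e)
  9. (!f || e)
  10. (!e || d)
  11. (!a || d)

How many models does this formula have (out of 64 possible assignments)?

1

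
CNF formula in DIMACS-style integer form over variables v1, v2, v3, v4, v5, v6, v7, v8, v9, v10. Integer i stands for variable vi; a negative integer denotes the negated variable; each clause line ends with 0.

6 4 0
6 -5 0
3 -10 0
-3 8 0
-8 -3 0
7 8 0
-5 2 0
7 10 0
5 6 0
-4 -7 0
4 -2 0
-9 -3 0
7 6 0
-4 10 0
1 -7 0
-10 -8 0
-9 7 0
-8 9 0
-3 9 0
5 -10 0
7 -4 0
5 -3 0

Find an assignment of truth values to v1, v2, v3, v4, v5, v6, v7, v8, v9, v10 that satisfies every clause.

v1 = T, v2 = F, v3 = F, v4 = F, v5 = F, v6 = T, v7 = T, v8 = F, v9 = F, v10 = F

Pure literal: v1 appears only positively; assign v1 = True.
v6 occurs only positively in the remaining clauses — set v6 = True.
Branch on v2: take v2 = False.
  then v5 is forced to False.
  then v10 is forced to False.
  then v7 is forced to True.
  then v4 is forced to False.
  then v3 is forced to False.
Set v8 = False and propagate.
v9 is now unconstrained; take v9 = False.
Every clause has at least one true literal under this assignment.
Check each clause:
  1. (v6 | v4) — v6 is true.
  2. (v6 | ~v5) — ~v5 is true.
  3. (v3 | ~v10) — ~v10 is true.
  4. (v8 | ~v3) — ~v3 is true.
  5. (~v3 | ~v8) — ~v8 is true.
  6. (v8 | v7) — v7 is true.
  7. (v2 | ~v5) — ~v5 is true.
  8. (v7 | v10) — v7 is true.
  9. (v5 | v6) — v6 is true.
  10. (~v4 | ~v7) — ~v4 is true.
  11. (v4 | ~v2) — ~v2 is true.
  12. (~v3 | ~v9) — ~v3 is true.
  13. (v7 | v6) — v6 is true.
  14. (v10 | ~v4) — ~v4 is true.
  15. (v1 | ~v7) — v1 is true.
  16. (~v8 | ~v10) — ~v8 is true.
  17. (~v9 | v7) — ~v9 is true.
  18. (~v8 | v9) — ~v8 is true.
  19. (~v3 | v9) — ~v3 is true.
  20. (v5 | ~v10) — ~v10 is true.
  21. (v7 | ~v4) — ~v4 is true.
  22. (~v3 | v5) — ~v3 is true.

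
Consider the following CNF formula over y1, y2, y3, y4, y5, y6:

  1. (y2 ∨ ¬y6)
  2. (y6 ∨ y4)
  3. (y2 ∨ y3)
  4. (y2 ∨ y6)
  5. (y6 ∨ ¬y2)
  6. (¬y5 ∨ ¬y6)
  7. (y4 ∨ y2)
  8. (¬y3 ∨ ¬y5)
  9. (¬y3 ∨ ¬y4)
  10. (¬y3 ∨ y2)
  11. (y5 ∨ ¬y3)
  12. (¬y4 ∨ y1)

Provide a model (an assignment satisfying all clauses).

Pure literal: y1 appears only positively; assign y1 = True.
Try y2 = True.
  then y6 is forced to True.
  then y5 is forced to False.
  then y3 is forced to False.
y4 is now unconstrained; take y4 = True.
Check each clause:
  1. (¬y6 ∨ y2) — y2 is true.
  2. (y4 ∨ y6) — y4 is true.
  3. (y3 ∨ y2) — y2 is true.
  4. (y6 ∨ y2) — y2 is true.
  5. (y6 ∨ ¬y2) — y6 is true.
  6. (¬y5 ∨ ¬y6) — ¬y5 is true.
  7. (y4 ∨ y2) — y2 is true.
  8. (¬y3 ∨ ¬y5) — ¬y5 is true.
  9. (¬y3 ∨ ¬y4) — ¬y3 is true.
  10. (¬y3 ∨ y2) — y2 is true.
  11. (y5 ∨ ¬y3) — ¬y3 is true.
  12. (y1 ∨ ¬y4) — y1 is true.

y1=True  y2=True  y3=False  y4=True  y5=False  y6=True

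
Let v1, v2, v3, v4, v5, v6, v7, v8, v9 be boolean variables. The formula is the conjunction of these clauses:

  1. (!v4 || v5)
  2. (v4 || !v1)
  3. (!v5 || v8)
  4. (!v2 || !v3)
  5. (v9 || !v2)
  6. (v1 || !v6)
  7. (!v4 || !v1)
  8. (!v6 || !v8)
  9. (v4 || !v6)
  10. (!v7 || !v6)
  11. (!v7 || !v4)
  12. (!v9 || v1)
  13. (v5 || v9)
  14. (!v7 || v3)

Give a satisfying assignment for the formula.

Pure literal: v2 appears only negated; assign v2 = False.
v6 occurs only negated in the remaining clauses — set v6 = False.
Set v1 = False and propagate.
  then v9 is forced to False.
  then v5 is forced to True.
  then v8 is forced to True.
Branch on v3: take v3 = True.
Branch on v4: take v4 = False.
v7 is now unconstrained; take v7 = True.
Every clause has at least one true literal under this assignment.

v1=0, v2=0, v3=1, v4=0, v5=1, v6=0, v7=1, v8=1, v9=0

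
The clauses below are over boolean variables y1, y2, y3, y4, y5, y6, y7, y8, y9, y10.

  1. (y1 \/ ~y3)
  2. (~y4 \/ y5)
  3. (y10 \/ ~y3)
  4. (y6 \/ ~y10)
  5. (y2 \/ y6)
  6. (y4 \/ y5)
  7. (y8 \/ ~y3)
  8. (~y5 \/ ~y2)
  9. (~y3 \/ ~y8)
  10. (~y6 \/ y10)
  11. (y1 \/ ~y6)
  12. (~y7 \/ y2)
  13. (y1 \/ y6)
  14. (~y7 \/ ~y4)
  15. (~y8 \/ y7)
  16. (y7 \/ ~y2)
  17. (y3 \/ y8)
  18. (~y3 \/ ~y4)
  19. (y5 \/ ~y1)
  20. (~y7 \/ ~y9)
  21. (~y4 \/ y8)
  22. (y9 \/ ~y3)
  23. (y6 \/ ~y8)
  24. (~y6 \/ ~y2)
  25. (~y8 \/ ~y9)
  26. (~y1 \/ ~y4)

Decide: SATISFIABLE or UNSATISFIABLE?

y3 = True:
  propagation gives y1=True, y10=True, y6=True, y8=True; an empty clause results — contradiction.
y3 = False:
  propagation gives y8=True, y7=True, y2=True, y5=False; an empty clause results — contradiction.
Every branch closes, so no satisfying assignment exists.

UNSATISFIABLE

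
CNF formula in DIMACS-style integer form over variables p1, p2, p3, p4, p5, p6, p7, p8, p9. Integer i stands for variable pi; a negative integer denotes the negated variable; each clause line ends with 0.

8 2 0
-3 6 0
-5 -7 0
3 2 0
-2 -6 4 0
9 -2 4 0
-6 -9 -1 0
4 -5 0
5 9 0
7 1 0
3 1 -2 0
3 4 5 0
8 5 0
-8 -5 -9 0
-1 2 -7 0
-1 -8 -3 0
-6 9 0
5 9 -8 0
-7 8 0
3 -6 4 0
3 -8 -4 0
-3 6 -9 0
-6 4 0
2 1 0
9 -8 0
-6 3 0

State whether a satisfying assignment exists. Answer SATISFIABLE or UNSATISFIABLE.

SATISFIABLE

Try p1 = True.
Branch on p2: take p2 = True.
Branch on p3: take p3 = False.
  then p6 is forced to False.
For the remaining variables, p4 = True, p5 = True, p7 = False, p8 = False, p9 = False works.
So p1=True, p2=True, p3=False, p4=True, p5=True, p6=False, p7=False, p8=False, p9=False is a satisfying assignment.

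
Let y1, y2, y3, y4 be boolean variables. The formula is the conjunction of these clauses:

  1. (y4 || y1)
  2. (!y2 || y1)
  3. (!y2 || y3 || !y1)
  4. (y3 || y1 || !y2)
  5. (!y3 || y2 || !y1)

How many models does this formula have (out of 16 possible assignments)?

6

The models are:
  y1=F y2=F y3=F y4=T
  y1=F y2=F y3=T y4=T
  y1=T y2=F y3=F y4=F
  y1=T y2=F y3=F y4=T
  y1=T y2=T y3=T y4=F
  y1=T y2=T y3=T y4=T
That's 6 in total.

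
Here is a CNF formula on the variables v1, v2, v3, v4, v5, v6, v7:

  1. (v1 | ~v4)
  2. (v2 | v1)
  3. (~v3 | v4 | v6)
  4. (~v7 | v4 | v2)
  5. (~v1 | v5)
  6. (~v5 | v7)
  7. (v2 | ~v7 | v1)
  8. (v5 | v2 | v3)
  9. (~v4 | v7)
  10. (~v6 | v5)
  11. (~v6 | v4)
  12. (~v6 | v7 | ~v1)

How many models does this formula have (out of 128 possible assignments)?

Split on v1, then v4.
  v1=T, v4=T: forces v5=T; v7=T; v2, v3, v6 free → 2^3 = 8.
  v1=T, v4=F: remaining (v2,v3,v5,v6,v7) ∈ {(T,F,T,F,T)} — 1.
  v1=F, v4=T: a clause becomes empty — 0.
  v1=F, v4=F: remaining (v2,v3,v5,v6,v7) ∈ {(T,F,F,F,F); (T,F,F,F,T); (T,F,T,F,T)} — 3.
Total: 8 + 1 + 0 + 3 = 12.

12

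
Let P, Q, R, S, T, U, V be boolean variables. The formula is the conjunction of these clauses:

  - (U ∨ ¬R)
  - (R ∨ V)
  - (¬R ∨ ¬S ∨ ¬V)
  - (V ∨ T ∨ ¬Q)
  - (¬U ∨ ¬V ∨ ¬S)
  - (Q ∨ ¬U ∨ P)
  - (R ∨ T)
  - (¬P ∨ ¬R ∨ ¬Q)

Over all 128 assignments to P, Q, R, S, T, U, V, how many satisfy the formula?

21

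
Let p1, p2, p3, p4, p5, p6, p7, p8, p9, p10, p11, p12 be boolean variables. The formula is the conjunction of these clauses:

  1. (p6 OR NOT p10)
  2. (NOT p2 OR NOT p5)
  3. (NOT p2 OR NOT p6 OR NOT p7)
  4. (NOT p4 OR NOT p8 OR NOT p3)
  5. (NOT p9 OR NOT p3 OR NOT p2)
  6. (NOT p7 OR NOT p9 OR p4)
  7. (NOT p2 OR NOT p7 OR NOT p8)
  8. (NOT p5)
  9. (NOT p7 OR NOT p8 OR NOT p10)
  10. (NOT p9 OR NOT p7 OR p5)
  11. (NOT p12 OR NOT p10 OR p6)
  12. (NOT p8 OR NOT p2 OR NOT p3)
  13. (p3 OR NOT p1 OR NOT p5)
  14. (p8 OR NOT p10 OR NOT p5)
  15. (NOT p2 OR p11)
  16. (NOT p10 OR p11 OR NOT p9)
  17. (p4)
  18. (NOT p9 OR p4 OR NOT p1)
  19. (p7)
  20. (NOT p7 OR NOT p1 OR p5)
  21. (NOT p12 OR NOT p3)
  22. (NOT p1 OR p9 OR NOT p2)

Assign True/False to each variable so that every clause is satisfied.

Unit propagation: (NOT p5) forces p5 = False.
(p4) is a unit clause, so p4 = True.
Unit propagation: (p7) forces p7 = True.
Unit propagation: (NOT p9) forces p9 = False.
Unit propagation: (NOT p1) forces p1 = False.
p3 occurs only negated in the remaining clauses — set p3 = False.
p8 occurs only negated in the remaining clauses — set p8 = False.
Try p2 = True.
  then p6 is forced to False.
  then p10 is forced to False.
  then p11 is forced to True.
p12 is now unconstrained; take p12 = True.
Check each clause:
  1. (p6 OR NOT p10) — NOT p10 is true.
  2. (NOT p5 OR NOT p2) — NOT p5 is true.
  3. (NOT p7 OR NOT p6 OR NOT p2) — NOT p6 is true.
  4. (NOT p3 OR NOT p8 OR NOT p4) — NOT p8 is true.
  5. (NOT p9 OR NOT p3 OR NOT p2) — NOT p3 is true.
  6. (p4 OR NOT p9 OR NOT p7) — p4 is true.
  7. (NOT p2 OR NOT p7 OR NOT p8) — NOT p8 is true.
  8. (NOT p5) — NOT p5 is true.
  9. (NOT p8 OR NOT p10 OR NOT p7) — NOT p8 is true.
  10. (NOT p7 OR p5 OR NOT p9) — NOT p9 is true.
  11. (p6 OR NOT p12 OR NOT p10) — NOT p10 is true.
  12. (NOT p2 OR NOT p3 OR NOT p8) — NOT p8 is true.
  13. (NOT p5 OR p3 OR NOT p1) — NOT p1 is true.
  14. (NOT p5 OR NOT p10 OR p8) — NOT p5 is true.
  15. (p11 OR NOT p2) — p11 is true.
  16. (NOT p10 OR p11 OR NOT p9) — p11 is true.
  17. (p4) — p4 is true.
  18. (NOT p1 OR NOT p9 OR p4) — p4 is true.
  19. (p7) — p7 is true.
  20. (NOT p1 OR p5 OR NOT p7) — NOT p1 is true.
  21. (NOT p12 OR NOT p3) — NOT p3 is true.
  22. (NOT p2 OR p9 OR NOT p1) — NOT p1 is true.

p1=False, p2=True, p3=False, p4=True, p5=False, p6=False, p7=True, p8=False, p9=False, p10=False, p11=True, p12=True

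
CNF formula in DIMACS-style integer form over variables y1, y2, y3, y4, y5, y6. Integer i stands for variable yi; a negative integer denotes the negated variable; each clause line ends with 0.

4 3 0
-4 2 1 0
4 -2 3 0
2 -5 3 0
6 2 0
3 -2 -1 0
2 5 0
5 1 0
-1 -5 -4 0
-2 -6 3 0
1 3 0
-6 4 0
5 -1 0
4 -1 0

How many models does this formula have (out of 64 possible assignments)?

The models are:
  y1=0 y2=1 y3=1 y4=0 y5=1 y6=0
  y1=0 y2=1 y3=1 y4=1 y5=1 y6=0
  y1=0 y2=1 y3=1 y4=1 y5=1 y6=1
That's 3 in total.

3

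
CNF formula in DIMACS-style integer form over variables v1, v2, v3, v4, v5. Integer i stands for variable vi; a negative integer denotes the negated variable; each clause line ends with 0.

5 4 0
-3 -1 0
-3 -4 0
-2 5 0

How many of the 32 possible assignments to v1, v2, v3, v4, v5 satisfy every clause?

12

Case analysis on v3 and v4:
  v3=T, v4=T: a clause becomes empty — 0.
  v3=T, v4=F: remaining (v1,v2,v5) ∈ {(F,F,T); (F,T,T)} — 2.
  v3=F, v4=T: v1 free; 3 ways for (v2,v5) × 2^1 = 6.
  v3=F, v4=F: remaining (v1,v2,v5) ∈ {(F,F,T); (F,T,T); (T,F,T); (T,T,T)} — 4.
Total: 0 + 2 + 6 + 4 = 12.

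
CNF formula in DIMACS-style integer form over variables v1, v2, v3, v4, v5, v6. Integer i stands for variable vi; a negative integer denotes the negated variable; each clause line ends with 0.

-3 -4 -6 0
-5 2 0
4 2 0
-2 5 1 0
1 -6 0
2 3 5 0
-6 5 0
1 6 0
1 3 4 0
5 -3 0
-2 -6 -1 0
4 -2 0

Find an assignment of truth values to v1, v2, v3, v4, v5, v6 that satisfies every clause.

Try v1 = True.
Branch on v2: take v2 = True.
  then v6 is forced to False.
  then v4 is forced to True.
Try v3 = True.
  then v5 is forced to True.

v1 = T, v2 = T, v3 = T, v4 = T, v5 = T, v6 = F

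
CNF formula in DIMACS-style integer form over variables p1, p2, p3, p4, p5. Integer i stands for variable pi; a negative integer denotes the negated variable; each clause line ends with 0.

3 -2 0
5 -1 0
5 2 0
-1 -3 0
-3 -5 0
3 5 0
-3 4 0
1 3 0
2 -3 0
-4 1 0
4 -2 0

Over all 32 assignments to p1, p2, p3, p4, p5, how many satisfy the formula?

2

Satisfying assignments:
  p1=T p2=F p3=F p4=F p5=T
  p1=T p2=F p3=F p4=T p5=T
That's 2 in total.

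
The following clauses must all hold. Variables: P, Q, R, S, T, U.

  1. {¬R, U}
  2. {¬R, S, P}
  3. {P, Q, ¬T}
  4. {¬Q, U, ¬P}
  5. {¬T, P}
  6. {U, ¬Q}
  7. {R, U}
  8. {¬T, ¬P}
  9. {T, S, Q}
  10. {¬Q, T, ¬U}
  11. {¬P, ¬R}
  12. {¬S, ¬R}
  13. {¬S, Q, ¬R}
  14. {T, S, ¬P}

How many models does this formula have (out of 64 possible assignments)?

2

The models are:
  P=0 Q=0 R=0 S=1 T=0 U=1
  P=1 Q=0 R=0 S=1 T=0 U=1
That's 2 in total.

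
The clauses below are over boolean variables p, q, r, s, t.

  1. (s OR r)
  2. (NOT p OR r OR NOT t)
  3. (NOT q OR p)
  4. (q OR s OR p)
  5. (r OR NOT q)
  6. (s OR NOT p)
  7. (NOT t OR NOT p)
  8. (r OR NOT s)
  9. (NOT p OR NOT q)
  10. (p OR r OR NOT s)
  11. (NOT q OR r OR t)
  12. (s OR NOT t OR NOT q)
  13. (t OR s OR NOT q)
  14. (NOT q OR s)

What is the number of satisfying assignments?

The models are:
  p=0 q=0 r=1 s=1 t=0
  p=0 q=0 r=1 s=1 t=1
  p=1 q=0 r=1 s=1 t=0
That's 3 in total.

3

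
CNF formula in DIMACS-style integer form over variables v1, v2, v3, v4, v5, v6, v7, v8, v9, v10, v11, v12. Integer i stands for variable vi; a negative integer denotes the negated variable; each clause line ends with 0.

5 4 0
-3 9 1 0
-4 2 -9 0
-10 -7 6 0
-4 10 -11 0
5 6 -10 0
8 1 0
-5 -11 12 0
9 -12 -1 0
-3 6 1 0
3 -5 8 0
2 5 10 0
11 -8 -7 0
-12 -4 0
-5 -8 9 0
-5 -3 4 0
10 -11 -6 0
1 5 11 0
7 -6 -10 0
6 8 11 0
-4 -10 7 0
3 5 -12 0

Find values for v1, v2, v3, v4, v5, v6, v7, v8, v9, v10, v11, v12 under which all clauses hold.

v1=F, v2=F, v3=F, v4=F, v5=T, v6=F, v7=F, v8=T, v9=T, v10=F, v11=F, v12=F

Try v1 = False.
  then v8 is forced to True.
Branch on v2: take v2 = False.
Branch on v3: take v3 = False.
For the remaining variables, v4 = False, v5 = True, v6 = False, v7 = False, v9 = True, v10 = False, v11 = False, v12 = False works.
Every clause has at least one true literal under this assignment.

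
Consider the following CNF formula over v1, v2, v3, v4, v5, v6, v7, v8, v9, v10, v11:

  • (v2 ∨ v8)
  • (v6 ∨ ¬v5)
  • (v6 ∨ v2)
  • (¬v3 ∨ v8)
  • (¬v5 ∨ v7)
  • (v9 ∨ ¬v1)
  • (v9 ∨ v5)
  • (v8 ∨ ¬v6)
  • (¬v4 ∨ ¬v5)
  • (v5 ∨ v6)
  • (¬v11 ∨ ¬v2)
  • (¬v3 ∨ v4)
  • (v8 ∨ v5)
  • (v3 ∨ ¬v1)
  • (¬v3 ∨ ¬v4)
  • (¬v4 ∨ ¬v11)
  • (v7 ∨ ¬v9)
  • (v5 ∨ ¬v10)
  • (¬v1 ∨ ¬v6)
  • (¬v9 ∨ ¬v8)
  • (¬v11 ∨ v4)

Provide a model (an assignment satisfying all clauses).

v1=False, v2=True, v3=False, v4=False, v5=True, v6=True, v7=True, v8=True, v9=False, v10=False, v11=False

v1 occurs only negated in the remaining clauses — set v1 = False.
v7 occurs only positively in the remaining clauses — set v7 = True.
Set v2 = True and propagate.
  then v11 is forced to False.
Set v3 = False and propagate.
For the remaining variables, v4 = False, v5 = True, v6 = True, v8 = True, v9 = False, v10 = False works.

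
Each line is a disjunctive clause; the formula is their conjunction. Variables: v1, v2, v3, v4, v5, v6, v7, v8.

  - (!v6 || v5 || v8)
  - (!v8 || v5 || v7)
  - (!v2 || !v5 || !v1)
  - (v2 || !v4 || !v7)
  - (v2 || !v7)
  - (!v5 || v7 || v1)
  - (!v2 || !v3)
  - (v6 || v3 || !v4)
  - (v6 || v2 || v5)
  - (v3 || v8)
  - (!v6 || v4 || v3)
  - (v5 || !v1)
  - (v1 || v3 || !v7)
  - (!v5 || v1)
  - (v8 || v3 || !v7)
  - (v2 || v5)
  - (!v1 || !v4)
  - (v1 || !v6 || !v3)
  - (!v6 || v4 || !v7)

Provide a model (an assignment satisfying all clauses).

v1=True, v2=False, v3=True, v4=False, v5=True, v6=True, v7=False, v8=False

Set v1 = True and propagate.
  then v5 is forced to True.
  then v2 is forced to False.
  then v7 is forced to False.
  then v4 is forced to False.
Try v3 = True.
v6, v8 are now unconstrained; take v6 = True, v8 = False.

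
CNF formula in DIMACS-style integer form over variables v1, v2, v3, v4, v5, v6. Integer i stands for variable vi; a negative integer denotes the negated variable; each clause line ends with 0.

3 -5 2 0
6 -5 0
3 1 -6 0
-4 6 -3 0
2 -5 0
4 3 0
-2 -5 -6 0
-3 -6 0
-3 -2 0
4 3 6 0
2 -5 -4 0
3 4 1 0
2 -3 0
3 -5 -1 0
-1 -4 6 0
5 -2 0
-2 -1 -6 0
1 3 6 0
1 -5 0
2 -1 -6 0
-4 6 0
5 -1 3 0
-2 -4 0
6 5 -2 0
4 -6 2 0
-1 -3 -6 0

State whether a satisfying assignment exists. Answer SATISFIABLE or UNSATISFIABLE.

v6 = True:
  propagation gives v3=False, v1=True, v4=True, v5=False; an empty clause results — contradiction.
v6 = False:
  propagation gives v5=False, v2=False, v3=False, v4=True; an empty clause results — contradiction.
Every branch closes, so no satisfying assignment exists.

UNSATISFIABLE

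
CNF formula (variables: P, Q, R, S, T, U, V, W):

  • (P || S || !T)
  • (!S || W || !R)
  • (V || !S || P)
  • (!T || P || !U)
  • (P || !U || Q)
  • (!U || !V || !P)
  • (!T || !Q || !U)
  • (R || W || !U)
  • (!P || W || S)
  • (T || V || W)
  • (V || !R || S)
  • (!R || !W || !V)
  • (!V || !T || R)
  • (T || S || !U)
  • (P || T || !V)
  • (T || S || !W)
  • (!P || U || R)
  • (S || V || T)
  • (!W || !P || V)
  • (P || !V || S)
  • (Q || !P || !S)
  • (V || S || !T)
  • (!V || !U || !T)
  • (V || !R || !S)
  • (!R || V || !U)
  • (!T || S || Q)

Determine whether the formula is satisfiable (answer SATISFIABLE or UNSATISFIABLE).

V = True:
  P = True:
    propagation gives U=False, R=True, W=False, S=False; an empty clause results — contradiction.
  P = False:
    propagation gives T=True, S=True, U=False, R=True; an empty clause results — contradiction.
V = False:
  S = True:
    propagation gives P=True, W=False, R=False, U=False; an empty clause results — contradiction.
  S = False:
    propagation gives R=False, T=True; an empty clause results — contradiction.
Every branch closes, so no satisfying assignment exists.

UNSATISFIABLE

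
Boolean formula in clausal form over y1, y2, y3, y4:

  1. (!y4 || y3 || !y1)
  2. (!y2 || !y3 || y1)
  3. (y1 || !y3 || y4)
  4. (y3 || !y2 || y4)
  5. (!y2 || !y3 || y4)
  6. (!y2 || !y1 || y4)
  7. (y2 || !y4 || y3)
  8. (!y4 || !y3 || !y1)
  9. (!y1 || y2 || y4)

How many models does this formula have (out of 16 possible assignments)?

Satisfying assignments:
  y1=0 y2=0 y3=0 y4=0
  y1=0 y2=0 y3=1 y4=1
  y1=0 y2=1 y3=0 y4=1
Count: 3.

3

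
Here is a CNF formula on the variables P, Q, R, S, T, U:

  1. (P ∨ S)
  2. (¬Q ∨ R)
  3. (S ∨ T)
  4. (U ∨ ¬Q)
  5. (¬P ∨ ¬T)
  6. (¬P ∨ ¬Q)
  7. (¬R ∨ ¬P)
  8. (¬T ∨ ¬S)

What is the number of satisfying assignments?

7

Case analysis on P and Q:
  P=T, Q=T: a clause becomes empty — 0.
  P=T, Q=F: remaining (R,S,T,U) ∈ {(F,T,F,F); (F,T,F,T)} — 2.
  P=F, Q=T: remaining (R,S,T,U) ∈ {(T,T,F,T)} — 1.
  P=F, Q=F: remaining (R,S,T,U) ∈ {(F,T,F,F); (F,T,F,T); (T,T,F,F); (T,T,F,T)} — 4.
Total: 0 + 2 + 1 + 4 = 7.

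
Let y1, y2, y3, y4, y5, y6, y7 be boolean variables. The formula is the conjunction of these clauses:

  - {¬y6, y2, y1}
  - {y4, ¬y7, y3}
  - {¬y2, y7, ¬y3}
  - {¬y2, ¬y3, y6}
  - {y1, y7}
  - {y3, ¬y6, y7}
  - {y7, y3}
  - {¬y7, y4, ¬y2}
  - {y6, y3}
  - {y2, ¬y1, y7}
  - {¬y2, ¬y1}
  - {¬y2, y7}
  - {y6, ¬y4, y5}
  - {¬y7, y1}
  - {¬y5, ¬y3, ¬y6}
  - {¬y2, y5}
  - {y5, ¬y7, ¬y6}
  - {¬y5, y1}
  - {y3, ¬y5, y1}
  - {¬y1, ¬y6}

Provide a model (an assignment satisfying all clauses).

y1 = T  y2 = F  y3 = T  y4 = T  y5 = T  y6 = F  y7 = T

Check each clause:
  1. {y1, y2, ¬y6} — y1 is true.
  2. {y4, ¬y7, y3} — y3 is true.
  3. {y7, ¬y2, ¬y3} — ¬y2 is true.
  4. {¬y2, y6, ¬y3} — ¬y2 is true.
  5. {y7, y1} — y1 is true.
  6. {¬y6, y3, y7} — ¬y6 is true.
  7. {y3, y7} — y3 is true.
  8. {¬y7, y4, ¬y2} — y4 is true.
  9. {y3, y6} — y3 is true.
  10. {y7, ¬y1, y2} — y7 is true.
  11. {¬y2, ¬y1} — ¬y2 is true.
  12. {¬y2, y7} — ¬y2 is true.
  13. {y6, y5, ¬y4} — y5 is true.
  14. {y1, ¬y7} — y1 is true.
  15. {¬y5, ¬y3, ¬y6} — ¬y6 is true.
  16. {y5, ¬y2} — y5 is true.
  17. {y5, ¬y7, ¬y6} — ¬y6 is true.
  18. {¬y5, y1} — y1 is true.
  19. {y3, ¬y5, y1} — y3 is true.
  20. {¬y1, ¬y6} — ¬y6 is true.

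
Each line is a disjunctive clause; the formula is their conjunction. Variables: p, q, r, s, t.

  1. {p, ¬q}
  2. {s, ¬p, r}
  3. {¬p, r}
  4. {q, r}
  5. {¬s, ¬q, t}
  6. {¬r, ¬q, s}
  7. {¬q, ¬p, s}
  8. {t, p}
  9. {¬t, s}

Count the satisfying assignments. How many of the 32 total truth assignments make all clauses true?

Satisfying assignments:
  p=F q=F r=T s=T t=T
  p=T q=F r=T s=F t=F
  p=T q=F r=T s=T t=F
  p=T q=F r=T s=T t=T
  p=T q=T r=T s=T t=T
Count: 5.

5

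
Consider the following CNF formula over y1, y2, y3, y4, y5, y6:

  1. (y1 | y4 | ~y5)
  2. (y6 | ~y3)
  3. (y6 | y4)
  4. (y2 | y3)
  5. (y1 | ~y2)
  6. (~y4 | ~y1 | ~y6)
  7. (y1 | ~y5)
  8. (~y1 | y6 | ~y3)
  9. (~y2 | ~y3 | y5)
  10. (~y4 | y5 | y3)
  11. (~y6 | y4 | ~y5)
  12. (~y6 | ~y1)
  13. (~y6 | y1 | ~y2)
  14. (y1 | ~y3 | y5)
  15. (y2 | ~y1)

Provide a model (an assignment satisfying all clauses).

Try y1 = True.
  then y6 is forced to False.
  then y3 is forced to False.
  then y4 is forced to True.
  then y2 is forced to True.
  then y5 is forced to True.
Check each clause:
  1. (y1 | ~y5 | y4) — y1 is true.
  2. (~y3 | y6) — ~y3 is true.
  3. (y6 | y4) — y4 is true.
  4. (y2 | y3) — y2 is true.
  5. (~y2 | y1) — y1 is true.
  6. (~y6 | ~y1 | ~y4) — ~y6 is true.
  7. (y1 | ~y5) — y1 is true.
  8. (~y3 | ~y1 | y6) — ~y3 is true.
  9. (~y3 | y5 | ~y2) — y5 is true.
  10. (y5 | ~y4 | y3) — y5 is true.
  11. (~y5 | ~y6 | y4) — ~y6 is true.
  12. (~y6 | ~y1) — ~y6 is true.
  13. (~y6 | ~y2 | y1) — y1 is true.
  14. (y1 | ~y3 | y5) — y1 is true.
  15. (~y1 | y2) — y2 is true.

y1 = T, y2 = T, y3 = F, y4 = T, y5 = T, y6 = F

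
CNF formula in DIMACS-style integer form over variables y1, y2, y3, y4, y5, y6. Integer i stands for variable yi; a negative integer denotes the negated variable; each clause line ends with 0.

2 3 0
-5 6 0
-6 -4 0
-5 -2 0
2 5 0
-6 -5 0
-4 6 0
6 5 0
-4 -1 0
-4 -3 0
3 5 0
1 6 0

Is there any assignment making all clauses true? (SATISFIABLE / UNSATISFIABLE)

Pure literal: y4 appears only negated; assign y4 = False.
Try y1 = False.
  then y6 is forced to True.
  then y5 is forced to False.
  then y2 is forced to True.
  then y3 is forced to True.
So y1=F, y2=T, y3=T, y4=F, y5=F, y6=T is a satisfying assignment.

SATISFIABLE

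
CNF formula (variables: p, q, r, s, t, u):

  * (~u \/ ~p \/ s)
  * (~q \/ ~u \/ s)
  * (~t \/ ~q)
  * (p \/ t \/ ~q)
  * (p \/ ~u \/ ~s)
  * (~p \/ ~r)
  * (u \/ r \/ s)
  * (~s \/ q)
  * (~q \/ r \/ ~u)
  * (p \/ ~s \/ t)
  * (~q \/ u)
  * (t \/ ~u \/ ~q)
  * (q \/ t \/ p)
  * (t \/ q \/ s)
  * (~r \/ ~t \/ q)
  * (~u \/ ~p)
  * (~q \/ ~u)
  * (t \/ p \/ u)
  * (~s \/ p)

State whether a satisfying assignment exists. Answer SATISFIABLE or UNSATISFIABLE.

SATISFIABLE

Branch on p: take p = False.
  then s is forced to False.
Branch on q: take q = False.
  then t is forced to True.
  then r is forced to False.
  then u is forced to True.
Every clause has at least one true literal under this assignment.
So p=False, q=False, r=False, s=False, t=True, u=True is a satisfying assignment.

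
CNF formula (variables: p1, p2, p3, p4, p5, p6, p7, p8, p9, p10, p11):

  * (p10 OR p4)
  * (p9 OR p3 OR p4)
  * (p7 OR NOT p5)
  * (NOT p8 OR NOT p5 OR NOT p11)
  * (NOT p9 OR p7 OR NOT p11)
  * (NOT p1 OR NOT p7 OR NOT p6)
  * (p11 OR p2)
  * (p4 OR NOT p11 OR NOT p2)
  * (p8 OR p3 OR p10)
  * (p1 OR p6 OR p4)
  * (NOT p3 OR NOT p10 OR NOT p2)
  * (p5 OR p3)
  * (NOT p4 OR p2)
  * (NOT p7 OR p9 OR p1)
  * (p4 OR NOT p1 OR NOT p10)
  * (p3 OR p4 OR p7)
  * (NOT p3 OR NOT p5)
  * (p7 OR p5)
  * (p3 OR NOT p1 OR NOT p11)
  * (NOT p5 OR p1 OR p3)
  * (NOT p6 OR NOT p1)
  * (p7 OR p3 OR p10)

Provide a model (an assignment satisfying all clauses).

p1=True, p2=True, p3=True, p4=True, p5=False, p6=False, p7=True, p8=False, p9=True, p10=False, p11=True

Branch on p1: take p1 = True.
  then p6 is forced to False.
Set p2 = True and propagate.
Try p3 = True.
  then p10 is forced to False.
  then p4 is forced to True.
  then p5 is forced to False.
  then p7 is forced to True.
p8, p9, p11 are now unconstrained; take p8 = False, p9 = True, p11 = True.
Every clause has at least one true literal under this assignment.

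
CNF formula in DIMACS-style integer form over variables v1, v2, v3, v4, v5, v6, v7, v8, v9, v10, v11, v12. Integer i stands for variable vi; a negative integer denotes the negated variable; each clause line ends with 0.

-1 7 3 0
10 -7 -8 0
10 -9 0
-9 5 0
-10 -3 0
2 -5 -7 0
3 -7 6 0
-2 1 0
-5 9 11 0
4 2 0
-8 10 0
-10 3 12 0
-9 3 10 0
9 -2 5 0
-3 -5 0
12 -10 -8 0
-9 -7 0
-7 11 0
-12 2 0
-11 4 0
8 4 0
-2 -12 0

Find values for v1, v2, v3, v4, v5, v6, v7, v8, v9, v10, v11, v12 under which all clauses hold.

v1 = F  v2 = F  v3 = F  v4 = T  v5 = T  v6 = T  v7 = F  v8 = F  v9 = F  v10 = F  v11 = T  v12 = F

Pure literal: v4 appears only positively; assign v4 = True.
Pure literal: v6 appears only positively; assign v6 = True.
Set v1 = False and propagate.
  then v2 is forced to False.
  then v12 is forced to False.
Set v3 = False and propagate.
  then v10 is forced to False.
  then v9 is forced to False.
  then v8 is forced to False.
For the remaining variables, v5 = True, v7 = False, v11 = True works.
Check each clause:
  1. (v7 \/ ~v1 \/ v3) — ~v1 is true.
  2. (v10 \/ ~v8 \/ ~v7) — ~v8 is true.
  3. (v10 \/ ~v9) — ~v9 is true.
  4. (v5 \/ ~v9) — v5 is true.
  5. (~v3 \/ ~v10) — ~v3 is true.
  6. (~v5 \/ ~v7 \/ v2) — ~v7 is true.
  7. (v3 \/ v6 \/ ~v7) — ~v7 is true.
  8. (~v2 \/ v1) — ~v2 is true.
  9. (v9 \/ ~v5 \/ v11) — v11 is true.
  10. (v2 \/ v4) — v4 is true.
  11. (~v8 \/ v10) — ~v8 is true.
  12. (v12 \/ ~v10 \/ v3) — ~v10 is true.
  13. (v10 \/ ~v9 \/ v3) — ~v9 is true.
  14. (v5 \/ v9 \/ ~v2) — v5 is true.
  15. (~v5 \/ ~v3) — ~v3 is true.
  16. (~v10 \/ v12 \/ ~v8) — ~v8 is true.
  17. (~v9 \/ ~v7) — ~v7 is true.
  18. (v11 \/ ~v7) — ~v7 is true.
  19. (v2 \/ ~v12) — ~v12 is true.
  20. (v4 \/ ~v11) — v4 is true.
  21. (v8 \/ v4) — v4 is true.
  22. (~v12 \/ ~v2) — ~v12 is true.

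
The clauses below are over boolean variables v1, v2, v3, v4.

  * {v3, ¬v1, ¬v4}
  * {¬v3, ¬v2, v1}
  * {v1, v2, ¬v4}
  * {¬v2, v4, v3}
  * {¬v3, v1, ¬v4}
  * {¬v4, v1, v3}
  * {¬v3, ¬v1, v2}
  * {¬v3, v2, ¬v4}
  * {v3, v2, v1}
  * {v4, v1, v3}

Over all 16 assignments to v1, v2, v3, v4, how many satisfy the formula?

The models are:
  v1=0 v2=0 v3=1 v4=0
  v1=1 v2=0 v3=0 v4=0
  v1=1 v2=1 v3=1 v4=0
  v1=1 v2=1 v3=1 v4=1
That's 4 in total.

4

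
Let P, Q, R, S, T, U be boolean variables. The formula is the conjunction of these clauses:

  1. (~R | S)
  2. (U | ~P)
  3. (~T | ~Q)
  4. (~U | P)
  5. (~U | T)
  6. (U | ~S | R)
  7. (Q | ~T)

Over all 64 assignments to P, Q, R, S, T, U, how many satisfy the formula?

The models are:
  P=0 Q=0 R=0 S=0 T=0 U=0
  P=0 Q=0 R=1 S=1 T=0 U=0
  P=0 Q=1 R=0 S=0 T=0 U=0
  P=0 Q=1 R=1 S=1 T=0 U=0
That's 4 in total.

4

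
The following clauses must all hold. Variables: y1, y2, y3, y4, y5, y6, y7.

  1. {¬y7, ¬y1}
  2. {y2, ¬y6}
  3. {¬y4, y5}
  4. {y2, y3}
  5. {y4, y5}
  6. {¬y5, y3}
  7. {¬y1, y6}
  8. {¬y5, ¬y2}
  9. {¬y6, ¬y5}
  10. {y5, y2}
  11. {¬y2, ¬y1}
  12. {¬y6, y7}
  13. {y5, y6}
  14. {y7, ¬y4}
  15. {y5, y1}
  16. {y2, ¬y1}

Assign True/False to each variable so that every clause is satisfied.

y3 occurs only positively in the remaining clauses — set y3 = True.
Set y1 = False and propagate.
  then y5 is forced to True.
  then y2 is forced to False.
  then y6 is forced to False.
Set y4 = False and propagate.
y7 is now unconstrained; take y7 = False.

y1 = F, y2 = F, y3 = T, y4 = F, y5 = T, y6 = F, y7 = F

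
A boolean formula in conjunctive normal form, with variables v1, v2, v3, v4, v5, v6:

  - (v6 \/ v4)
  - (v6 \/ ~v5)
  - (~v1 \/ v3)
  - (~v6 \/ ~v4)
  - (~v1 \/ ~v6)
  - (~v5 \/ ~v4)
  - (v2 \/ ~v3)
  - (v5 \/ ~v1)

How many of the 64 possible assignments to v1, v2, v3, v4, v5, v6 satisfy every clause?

9

Split on v6, then v1.
  v6=1, v1=1: a clause becomes empty — 0.
  v6=1, v1=0: v5 free; 3 ways for (v2,v3,v4) × 2^1 = 6.
  v6=0, v1=1: a clause becomes empty — 0.
  v6=0, v1=0: remaining (v2,v3,v4,v5) ∈ {(0,0,1,0); (1,0,1,0); (1,1,1,0)} — 3.
Total: 0 + 6 + 0 + 3 = 9.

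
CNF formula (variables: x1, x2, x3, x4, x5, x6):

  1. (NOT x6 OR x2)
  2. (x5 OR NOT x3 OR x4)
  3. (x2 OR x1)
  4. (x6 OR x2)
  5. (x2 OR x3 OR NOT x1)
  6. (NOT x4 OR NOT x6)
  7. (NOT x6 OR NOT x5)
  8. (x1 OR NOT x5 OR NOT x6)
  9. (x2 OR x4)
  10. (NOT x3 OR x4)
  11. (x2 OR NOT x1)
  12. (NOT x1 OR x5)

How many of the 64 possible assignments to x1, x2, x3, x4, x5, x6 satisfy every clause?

10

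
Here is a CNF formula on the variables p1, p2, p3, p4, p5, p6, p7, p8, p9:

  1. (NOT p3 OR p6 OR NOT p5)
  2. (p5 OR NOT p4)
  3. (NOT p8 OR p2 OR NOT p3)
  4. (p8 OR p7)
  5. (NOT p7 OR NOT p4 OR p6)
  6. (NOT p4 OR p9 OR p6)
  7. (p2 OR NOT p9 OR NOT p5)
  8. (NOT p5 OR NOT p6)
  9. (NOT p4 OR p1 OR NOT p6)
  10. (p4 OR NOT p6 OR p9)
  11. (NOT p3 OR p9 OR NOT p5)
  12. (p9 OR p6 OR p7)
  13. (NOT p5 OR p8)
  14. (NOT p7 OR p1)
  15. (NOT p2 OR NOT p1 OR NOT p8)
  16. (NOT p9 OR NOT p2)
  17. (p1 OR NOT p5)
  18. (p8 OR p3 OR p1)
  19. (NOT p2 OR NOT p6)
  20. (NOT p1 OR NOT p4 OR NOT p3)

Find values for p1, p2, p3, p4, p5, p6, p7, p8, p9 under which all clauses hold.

Set p1 = True and propagate.
Try p2 = False.
Set p3 = False and propagate.
The remaining clauses are satisfied by p4 = False, p5 = False, p6 = False, p7 = True, p8 = False, p9 = True.
Every clause has at least one true literal under this assignment.

p1=T  p2=F  p3=F  p4=F  p5=F  p6=F  p7=T  p8=F  p9=T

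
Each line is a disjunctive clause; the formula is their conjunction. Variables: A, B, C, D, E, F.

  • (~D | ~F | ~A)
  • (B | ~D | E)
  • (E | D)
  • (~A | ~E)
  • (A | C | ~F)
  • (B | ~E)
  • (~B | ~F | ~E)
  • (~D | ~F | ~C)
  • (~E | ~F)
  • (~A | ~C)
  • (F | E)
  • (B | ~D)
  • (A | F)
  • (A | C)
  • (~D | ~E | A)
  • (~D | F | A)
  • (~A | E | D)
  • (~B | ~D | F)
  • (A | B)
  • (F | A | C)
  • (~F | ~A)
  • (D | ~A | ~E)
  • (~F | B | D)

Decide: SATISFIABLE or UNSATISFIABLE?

A = True:
  propagation gives E=False, D=True, F=False; an empty clause results — contradiction.
A = False:
  propagation gives F=True, C=True, D=False, E=True; an empty clause results — contradiction.
Every branch closes, so no satisfying assignment exists.

UNSATISFIABLE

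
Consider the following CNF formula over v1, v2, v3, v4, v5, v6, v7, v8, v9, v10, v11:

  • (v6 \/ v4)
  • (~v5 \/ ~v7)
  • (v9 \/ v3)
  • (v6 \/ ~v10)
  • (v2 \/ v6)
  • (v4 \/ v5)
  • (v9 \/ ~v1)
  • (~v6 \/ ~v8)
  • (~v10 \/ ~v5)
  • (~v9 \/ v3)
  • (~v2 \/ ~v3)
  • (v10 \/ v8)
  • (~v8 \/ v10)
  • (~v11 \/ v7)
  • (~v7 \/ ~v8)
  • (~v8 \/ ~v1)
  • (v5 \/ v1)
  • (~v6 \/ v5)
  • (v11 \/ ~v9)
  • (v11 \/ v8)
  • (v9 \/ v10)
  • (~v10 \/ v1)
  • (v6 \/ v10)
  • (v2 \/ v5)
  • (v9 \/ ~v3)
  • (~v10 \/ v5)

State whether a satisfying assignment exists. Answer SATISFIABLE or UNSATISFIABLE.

v10 = True:
  propagation gives v6=True, v8=False, v5=False; an empty clause results — contradiction.
v10 = False:
  propagation gives v8=True; an empty clause results — contradiction.
Every branch closes, so no satisfying assignment exists.

UNSATISFIABLE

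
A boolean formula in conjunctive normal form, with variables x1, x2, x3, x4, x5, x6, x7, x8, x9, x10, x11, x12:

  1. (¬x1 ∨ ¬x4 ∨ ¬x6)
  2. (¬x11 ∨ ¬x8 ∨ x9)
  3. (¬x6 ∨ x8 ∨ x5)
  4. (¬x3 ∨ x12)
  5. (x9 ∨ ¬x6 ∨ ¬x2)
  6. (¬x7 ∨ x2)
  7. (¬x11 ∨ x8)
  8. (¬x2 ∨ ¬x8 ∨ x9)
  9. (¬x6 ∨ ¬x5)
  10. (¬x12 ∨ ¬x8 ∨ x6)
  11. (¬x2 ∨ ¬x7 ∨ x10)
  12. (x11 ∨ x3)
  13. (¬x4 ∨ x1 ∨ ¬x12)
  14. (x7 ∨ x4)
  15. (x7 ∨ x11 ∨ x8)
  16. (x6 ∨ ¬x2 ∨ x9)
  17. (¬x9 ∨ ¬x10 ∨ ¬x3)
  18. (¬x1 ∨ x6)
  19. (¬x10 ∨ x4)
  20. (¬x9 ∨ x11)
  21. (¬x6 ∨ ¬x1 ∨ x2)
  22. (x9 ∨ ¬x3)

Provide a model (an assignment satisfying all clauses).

Set x1 = False and propagate.
The remaining clauses are satisfied by x2 = True, x3 = False, x4 = True, x5 = False, x6 = True, x7 = True, x8 = True, x9 = True, x10 = True, x11 = True, x12 = False.

x1=0, x2=1, x3=0, x4=1, x5=0, x6=1, x7=1, x8=1, x9=1, x10=1, x11=1, x12=0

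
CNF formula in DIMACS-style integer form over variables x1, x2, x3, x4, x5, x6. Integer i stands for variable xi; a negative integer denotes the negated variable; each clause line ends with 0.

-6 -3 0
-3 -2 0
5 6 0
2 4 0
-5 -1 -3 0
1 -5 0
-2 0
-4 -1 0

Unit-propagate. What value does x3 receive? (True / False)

False

Unit clause (NOT x2) sets x2 = False.
In (x2 OR x4), x2 is now false; x4 must hold, so x4 = True.
In (NOT x4 OR NOT x1), NOT x4 is now false; NOT x1 must hold, so x1 = False.
From (x1 OR NOT x5) and x1 = False: x5 = False.
(x6 OR x5): since x5 = False, the clause reduces to (x6). x6 = True.
In (NOT x6 OR NOT x3), NOT x6 is now false; NOT x3 must hold, so x3 = False.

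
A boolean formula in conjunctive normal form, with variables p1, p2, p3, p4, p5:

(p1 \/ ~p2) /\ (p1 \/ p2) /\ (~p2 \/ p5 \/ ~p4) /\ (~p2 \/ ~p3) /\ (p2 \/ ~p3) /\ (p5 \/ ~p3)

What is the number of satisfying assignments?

Case analysis on p2 and p3:
  p2=1, p3=1: a clause becomes empty — 0.
  p2=1, p3=0: remaining (p1,p4,p5) ∈ {(1,0,0); (1,0,1); (1,1,1)} — 3.
  p2=0, p3=1: a clause becomes empty — 0.
  p2=0, p3=0: remaining (p1,p4,p5) ∈ {(1,0,0); (1,0,1); (1,1,0); (1,1,1)} — 4.
Total: 0 + 3 + 0 + 4 = 7.

7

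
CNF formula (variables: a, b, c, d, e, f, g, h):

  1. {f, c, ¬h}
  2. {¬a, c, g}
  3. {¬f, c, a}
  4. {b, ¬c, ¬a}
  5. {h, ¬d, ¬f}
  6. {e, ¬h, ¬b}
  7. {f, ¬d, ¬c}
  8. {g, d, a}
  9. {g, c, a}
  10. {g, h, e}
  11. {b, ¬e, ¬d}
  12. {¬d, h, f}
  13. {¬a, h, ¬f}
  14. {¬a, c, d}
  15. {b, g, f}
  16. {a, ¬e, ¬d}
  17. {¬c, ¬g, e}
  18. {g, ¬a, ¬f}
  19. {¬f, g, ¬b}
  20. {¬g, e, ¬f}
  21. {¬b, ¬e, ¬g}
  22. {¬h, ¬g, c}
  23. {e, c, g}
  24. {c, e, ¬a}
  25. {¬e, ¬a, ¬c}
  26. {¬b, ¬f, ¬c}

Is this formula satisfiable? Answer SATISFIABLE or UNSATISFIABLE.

SATISFIABLE

Set a = False and propagate.
Branch on b: take b = False.
Try c = True.
The remaining clauses are satisfied by d = False, e = True, f = True, g = True, h = True.
Every clause has at least one true literal under this assignment.
So a=F, b=F, c=T, d=F, e=T, f=T, g=T, h=T is a satisfying assignment.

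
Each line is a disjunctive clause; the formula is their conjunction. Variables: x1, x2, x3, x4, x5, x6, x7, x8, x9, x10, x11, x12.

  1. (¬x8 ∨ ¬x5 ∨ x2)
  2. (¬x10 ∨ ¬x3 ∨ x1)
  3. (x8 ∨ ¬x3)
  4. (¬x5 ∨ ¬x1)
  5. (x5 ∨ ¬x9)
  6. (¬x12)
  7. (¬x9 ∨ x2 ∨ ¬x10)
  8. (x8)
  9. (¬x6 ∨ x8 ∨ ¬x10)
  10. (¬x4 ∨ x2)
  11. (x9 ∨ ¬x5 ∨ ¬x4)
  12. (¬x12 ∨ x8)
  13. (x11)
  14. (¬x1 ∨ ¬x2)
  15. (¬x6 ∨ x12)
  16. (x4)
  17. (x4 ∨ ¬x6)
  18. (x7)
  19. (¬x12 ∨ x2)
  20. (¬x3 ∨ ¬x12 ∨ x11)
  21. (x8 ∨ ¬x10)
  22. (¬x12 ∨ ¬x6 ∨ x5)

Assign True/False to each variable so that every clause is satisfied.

x1 = False, x2 = True, x3 = False, x4 = True, x5 = False, x6 = False, x7 = True, x8 = True, x9 = False, x10 = False, x11 = True, x12 = False

The clause (¬x12) is unit: x12 must be False.
The clause (x8) is unit: x8 must be True.
(x11) is a unit clause, so x11 = True.
The clause (¬x6) is unit: x6 must be False.
Unit propagation: (x4) forces x4 = True.
Unit propagation: (x2) forces x2 = True.
Unit propagation: (¬x1) forces x1 = False.
(x7) is a unit clause, so x7 = True.
Pure literal: x3 appears only negated; assign x3 = False.
x10 occurs only negated in the remaining clauses — set x10 = False.
Try x5 = False.
  then x9 is forced to False.
Every clause has at least one true literal under this assignment.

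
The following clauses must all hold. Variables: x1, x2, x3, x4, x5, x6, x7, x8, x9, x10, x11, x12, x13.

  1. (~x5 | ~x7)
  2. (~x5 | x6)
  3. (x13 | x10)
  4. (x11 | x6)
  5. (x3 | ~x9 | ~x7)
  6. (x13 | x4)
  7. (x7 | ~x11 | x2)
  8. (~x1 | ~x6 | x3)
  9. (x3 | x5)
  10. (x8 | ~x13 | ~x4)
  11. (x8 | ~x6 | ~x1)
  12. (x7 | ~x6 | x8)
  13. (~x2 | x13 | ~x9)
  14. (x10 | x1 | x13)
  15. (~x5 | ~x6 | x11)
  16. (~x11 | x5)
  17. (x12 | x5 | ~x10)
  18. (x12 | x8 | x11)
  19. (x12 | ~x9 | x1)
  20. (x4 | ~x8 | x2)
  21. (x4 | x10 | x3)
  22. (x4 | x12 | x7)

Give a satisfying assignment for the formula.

x1=False, x2=True, x3=True, x4=False, x5=False, x6=True, x7=True, x8=True, x9=True, x10=False, x11=False, x12=True, x13=True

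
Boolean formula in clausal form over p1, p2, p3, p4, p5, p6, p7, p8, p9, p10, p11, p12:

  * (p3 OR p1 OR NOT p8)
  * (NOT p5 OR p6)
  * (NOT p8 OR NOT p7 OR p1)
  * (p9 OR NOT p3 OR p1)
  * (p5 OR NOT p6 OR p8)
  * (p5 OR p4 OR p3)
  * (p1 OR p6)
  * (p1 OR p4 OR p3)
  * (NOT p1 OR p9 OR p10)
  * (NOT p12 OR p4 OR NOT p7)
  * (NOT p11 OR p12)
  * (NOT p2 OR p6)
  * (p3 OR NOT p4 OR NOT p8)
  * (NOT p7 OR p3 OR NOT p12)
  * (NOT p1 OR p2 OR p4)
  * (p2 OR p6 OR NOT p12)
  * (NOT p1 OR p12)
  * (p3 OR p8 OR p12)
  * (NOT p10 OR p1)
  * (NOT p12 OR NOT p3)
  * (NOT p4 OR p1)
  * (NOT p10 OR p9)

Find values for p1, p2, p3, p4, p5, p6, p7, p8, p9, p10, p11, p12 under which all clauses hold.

p1 = 1, p2 = 0, p3 = 0, p4 = 1, p5 = 1, p6 = 1, p7 = 0, p8 = 0, p9 = 1, p10 = 0, p11 = 1, p12 = 1

Pure literal: p7 appears only negated; assign p7 = False.
Pure literal: p9 appears only positively; assign p9 = True.
Branch on p1: take p1 = True.
  then p12 is forced to True.
  then p3 is forced to False.
Try p2 = False.
  then p4 is forced to True.
  then p8 is forced to False.
  then p6 is forced to True.
  then p5 is forced to True.
p10, p11 are now unconstrained; take p10 = False, p11 = True.
Every clause has at least one true literal under this assignment.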